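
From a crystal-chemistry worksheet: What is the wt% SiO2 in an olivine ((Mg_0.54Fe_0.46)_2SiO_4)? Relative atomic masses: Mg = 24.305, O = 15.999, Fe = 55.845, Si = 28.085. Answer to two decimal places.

35.40 wt%

Molar mass of (Mg_0.54Fe_0.46)_2SiO_4 = 1.08·24.305 + 0.92·55.845 + 1·28.085 + 4·15.999 = 169.708 g/mol.
Each formula unit contains 1 Si, equivalent to 1/1 = 1.0000 mol SiO2.
M(SiO2) = 1×28.085 + 2×15.999 = 60.083 g/mol.
Mass of SiO2 per formula unit = 1.0000 × 60.083 = 60.083 g.
SiO2 wt% = 60.083 / 169.708 × 100 = 35.40%.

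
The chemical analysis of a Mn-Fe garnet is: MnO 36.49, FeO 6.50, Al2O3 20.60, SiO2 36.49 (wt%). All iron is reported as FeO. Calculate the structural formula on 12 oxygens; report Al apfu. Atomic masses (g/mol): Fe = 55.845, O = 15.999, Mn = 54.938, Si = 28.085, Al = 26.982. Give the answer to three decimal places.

MnO (M=70.937): mol = 0.51440; Mn = 0.51440, O = 0.51440.
FeO (M=71.844): mol = 0.09047; Fe = 0.09047, O = 0.09047.
Al2O3 (M=101.961): mol = 0.20204; Al = 0.40408, O = 0.60612.
SiO2 (M=60.083): mol = 0.60733; Si = 0.60733, O = 1.21466.
ΣO = 2.42565; factor = 12/ΣO = 4.94713.
Al apfu = 0.40408 × 4.94713 = 1.999.

1.999 Al apfu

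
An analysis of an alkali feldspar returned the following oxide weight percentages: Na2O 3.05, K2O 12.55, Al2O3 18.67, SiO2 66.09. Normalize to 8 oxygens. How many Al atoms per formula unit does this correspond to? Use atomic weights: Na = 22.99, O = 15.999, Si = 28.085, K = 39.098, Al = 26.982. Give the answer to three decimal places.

0.999 Al apfu

Na2O (M=61.979): mol = 0.04921; Na = 0.09842, O = 0.04921.
K2O (M=94.195): mol = 0.13323; K = 0.26646, O = 0.13323.
Al2O3 (M=101.961): mol = 0.18311; Al = 0.36622, O = 0.54933.
SiO2 (M=60.083): mol = 1.09998; Si = 1.09998, O = 2.19996.
ΣO = 2.93173; factor = 8/ΣO = 2.72876.
Al apfu = 0.36622 × 2.72876 = 0.999.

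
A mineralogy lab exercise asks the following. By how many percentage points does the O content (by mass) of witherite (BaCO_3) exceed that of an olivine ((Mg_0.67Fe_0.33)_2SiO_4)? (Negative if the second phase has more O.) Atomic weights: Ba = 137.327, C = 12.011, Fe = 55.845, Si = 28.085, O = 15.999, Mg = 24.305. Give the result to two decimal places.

O in BaCO_3: molar mass 197.335 g/mol; 3×15.999 = 47.997 g → 24.32 wt%.
O in (Mg_0.67Fe_0.33)_2SiO_4: molar mass 161.507 g/mol; 4×15.999 = 63.996 g → 39.62 wt%.
Difference = 24.32 − 39.62 = -15.30 percentage points.

-15.30 percentage points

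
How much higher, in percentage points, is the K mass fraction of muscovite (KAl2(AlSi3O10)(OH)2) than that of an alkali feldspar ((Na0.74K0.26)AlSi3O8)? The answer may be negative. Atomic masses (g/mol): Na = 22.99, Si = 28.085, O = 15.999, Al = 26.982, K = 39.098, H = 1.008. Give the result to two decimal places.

M(KAl2(AlSi3O10)(OH)2) = 398.303 g/mol, so wt% K = 39.098/398.303 × 100 = 9.82%.
M((Na0.74K0.26)AlSi3O8) = 266.407 g/mol, so wt% K = 10.165/266.407 × 100 = 3.82%.
9.82 − 3.82 = 6.00 pp.

6.00 percentage points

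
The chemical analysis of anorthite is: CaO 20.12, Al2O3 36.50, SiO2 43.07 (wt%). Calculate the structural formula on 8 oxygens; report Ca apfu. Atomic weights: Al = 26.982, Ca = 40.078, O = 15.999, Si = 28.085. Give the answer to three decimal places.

1.001 Ca apfu

CaO: 20.12/56.077 = 0.35879 mol → 0.35879 mol Ca, 0.35879 mol O.
Al2O3: 36.50/101.961 = 0.35798 mol → 0.71596 mol Al, 1.07394 mol O.
SiO2: 43.07/60.083 = 0.71684 mol → 0.71684 mol Si, 1.43368 mol O.
Total oxygen = 2.86641 mol. Normalization factor = 8/2.86641 = 2.79095.
Ca per 8 O = 0.35879 × 2.79095 = 1.001.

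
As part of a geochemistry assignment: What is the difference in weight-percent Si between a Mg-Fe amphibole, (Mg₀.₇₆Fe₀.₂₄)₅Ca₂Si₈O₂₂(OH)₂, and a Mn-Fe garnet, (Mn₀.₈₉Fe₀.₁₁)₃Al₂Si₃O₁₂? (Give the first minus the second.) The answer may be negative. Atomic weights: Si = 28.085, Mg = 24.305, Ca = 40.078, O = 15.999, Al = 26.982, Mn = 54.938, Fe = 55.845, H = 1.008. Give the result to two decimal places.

Si in (Mg₀.₇₆Fe₀.₂₄)₅Ca₂Si₈O₂₂(OH)₂: molar mass 850.201 g/mol; 8×28.085 = 224.680 g → 26.43 wt%.
Si in (Mn₀.₈₉Fe₀.₁₁)₃Al₂Si₃O₁₂: molar mass 495.320 g/mol; 3×28.085 = 84.255 g → 17.01 wt%.
Difference = 26.43 − 17.01 = 9.42 percentage points.

9.42 percentage points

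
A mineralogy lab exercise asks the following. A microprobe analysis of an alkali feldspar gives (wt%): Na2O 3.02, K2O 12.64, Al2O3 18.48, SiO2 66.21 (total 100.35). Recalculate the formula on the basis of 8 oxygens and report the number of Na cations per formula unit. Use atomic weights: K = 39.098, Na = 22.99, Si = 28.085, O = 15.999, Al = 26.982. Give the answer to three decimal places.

Na2O: 3.02/61.979 = 0.04873 mol → 0.09746 mol Na, 0.04873 mol O.
K2O: 12.64/94.195 = 0.13419 mol → 0.26838 mol K, 0.13419 mol O.
Al2O3: 18.48/101.961 = 0.18125 mol → 0.36250 mol Al, 0.54375 mol O.
SiO2: 66.21/60.083 = 1.10198 mol → 1.10198 mol Si, 2.20396 mol O.
Total oxygen = 2.93063 mol. Normalization factor = 8/2.93063 = 2.72979.
Na per 8 O = 0.09746 × 2.72979 = 0.266.

0.266 Na apfu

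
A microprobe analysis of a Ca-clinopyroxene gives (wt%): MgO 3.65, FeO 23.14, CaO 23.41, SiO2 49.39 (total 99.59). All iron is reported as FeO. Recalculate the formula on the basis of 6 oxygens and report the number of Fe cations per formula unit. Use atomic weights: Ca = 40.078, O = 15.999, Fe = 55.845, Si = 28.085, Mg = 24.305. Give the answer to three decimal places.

0.781 Fe apfu

MgO: 3.65/40.304 = 0.09056 mol → 0.09056 mol Mg, 0.09056 mol O.
FeO: 23.14/71.844 = 0.32209 mol → 0.32209 mol Fe, 0.32209 mol O.
CaO: 23.41/56.077 = 0.41746 mol → 0.41746 mol Ca, 0.41746 mol O.
SiO2: 49.39/60.083 = 0.82203 mol → 0.82203 mol Si, 1.64406 mol O.
Total oxygen = 2.47417 mol. Normalization factor = 6/2.47417 = 2.42506.
Fe per 6 O = 0.32209 × 2.42506 = 0.781.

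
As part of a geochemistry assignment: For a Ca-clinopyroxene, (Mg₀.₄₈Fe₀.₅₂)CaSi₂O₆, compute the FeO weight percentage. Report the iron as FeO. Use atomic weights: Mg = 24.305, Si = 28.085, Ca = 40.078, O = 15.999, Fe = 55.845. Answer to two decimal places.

16.04 wt%

Molar mass of (Mg₀.₄₈Fe₀.₅₂)CaSi₂O₆ = 0.48·24.305 + 0.52·55.845 + 1·40.078 + 2·28.085 + 6·15.999 = 232.948 g/mol.
Each formula unit contains 0.52 Fe, equivalent to 0.52/1 = 0.5200 mol FeO.
M(FeO) = 1×55.845 + 1×15.999 = 71.844 g/mol.
Mass of FeO per formula unit = 0.5200 × 71.844 = 37.359 g.
FeO wt% = 37.359 / 232.948 × 100 = 16.04%.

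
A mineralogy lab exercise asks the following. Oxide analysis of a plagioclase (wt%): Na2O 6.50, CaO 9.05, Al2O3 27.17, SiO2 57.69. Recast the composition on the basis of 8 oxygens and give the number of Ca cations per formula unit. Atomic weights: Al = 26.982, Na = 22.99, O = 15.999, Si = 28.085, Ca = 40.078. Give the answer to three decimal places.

6.50 wt% Na2O ÷ 61.979 g/mol = 0.10487 mol, giving 0.20974 Na and 0.10487 O.
9.05 wt% CaO ÷ 56.077 g/mol = 0.16139 mol, giving 0.16139 Ca and 0.16139 O.
27.17 wt% Al2O3 ÷ 101.961 g/mol = 0.26647 mol, giving 0.53294 Al and 0.79941 O.
57.69 wt% SiO2 ÷ 60.083 g/mol = 0.96017 mol, giving 0.96017 Si and 1.92034 O.
Oxygen sums to 2.98601; scaling by 8/2.98601 = 2.67916 puts the formula on 8 O.
Ca: 0.16139 × 2.67916 = 0.432 atoms per formula unit.

0.432 Ca apfu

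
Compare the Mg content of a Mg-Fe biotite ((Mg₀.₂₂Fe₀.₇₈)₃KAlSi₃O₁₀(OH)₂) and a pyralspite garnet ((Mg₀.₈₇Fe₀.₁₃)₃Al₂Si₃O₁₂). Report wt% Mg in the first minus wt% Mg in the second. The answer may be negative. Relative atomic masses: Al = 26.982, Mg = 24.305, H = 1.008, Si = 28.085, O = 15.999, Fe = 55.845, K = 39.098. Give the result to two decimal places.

-12.00 percentage points

M((Mg₀.₂₂Fe₀.₇₈)₃KAlSi₃O₁₀(OH)₂) = 491.058 g/mol, so wt% Mg = 16.041/491.058 × 100 = 3.27%.
M((Mg₀.₈₇Fe₀.₁₃)₃Al₂Si₃O₁₂) = 415.423 g/mol, so wt% Mg = 63.436/415.423 × 100 = 15.27%.
3.27 − 15.27 = -12.00 pp.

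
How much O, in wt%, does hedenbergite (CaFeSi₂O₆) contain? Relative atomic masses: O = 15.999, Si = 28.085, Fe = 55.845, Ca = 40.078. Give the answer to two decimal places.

Molar mass of CaFeSi₂O₆: 1×40.078 + 1×55.845 + 2×28.085 + 6×15.999 = 248.087 g/mol.
Mass of O per formula unit: 6 × 15.999 = 95.994 g.
Weight fraction O = 95.994 / 248.087 = 0.3869.

38.69 wt%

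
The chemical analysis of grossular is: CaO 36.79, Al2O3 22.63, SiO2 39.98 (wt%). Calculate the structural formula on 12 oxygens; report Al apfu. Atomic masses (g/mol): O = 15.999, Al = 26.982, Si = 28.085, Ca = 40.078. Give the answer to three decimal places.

2.008 Al apfu

CaO (M=56.077): mol = 0.65606; Ca = 0.65606, O = 0.65606.
Al2O3 (M=101.961): mol = 0.22195; Al = 0.44390, O = 0.66585.
SiO2 (M=60.083): mol = 0.66541; Si = 0.66541, O = 1.33082.
ΣO = 2.65273; factor = 12/ΣO = 4.52364.
Al apfu = 0.44390 × 4.52364 = 2.008.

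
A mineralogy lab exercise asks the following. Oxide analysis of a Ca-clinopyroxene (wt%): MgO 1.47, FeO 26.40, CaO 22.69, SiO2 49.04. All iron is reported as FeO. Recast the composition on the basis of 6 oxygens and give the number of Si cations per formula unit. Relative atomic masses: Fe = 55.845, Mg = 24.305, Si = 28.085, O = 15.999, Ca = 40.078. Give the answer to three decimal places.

1.47 wt% MgO ÷ 40.304 g/mol = 0.03647 mol, giving 0.03647 Mg and 0.03647 O.
26.40 wt% FeO ÷ 71.844 g/mol = 0.36746 mol, giving 0.36746 Fe and 0.36746 O.
22.69 wt% CaO ÷ 56.077 g/mol = 0.40462 mol, giving 0.40462 Ca and 0.40462 O.
49.04 wt% SiO2 ÷ 60.083 g/mol = 0.81620 mol, giving 0.81620 Si and 1.63240 O.
Oxygen sums to 2.44095; scaling by 6/2.44095 = 2.45806 puts the formula on 6 O.
Si: 0.81620 × 2.45806 = 2.006 atoms per formula unit.

2.006 Si apfu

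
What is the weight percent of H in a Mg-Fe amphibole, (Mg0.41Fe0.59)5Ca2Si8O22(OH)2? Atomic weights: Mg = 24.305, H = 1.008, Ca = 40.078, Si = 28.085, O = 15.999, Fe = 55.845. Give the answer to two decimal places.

0.22 weight percent

Molar mass of (Mg0.41Fe0.59)5Ca2Si8O22(OH)2: 2.05×24.305 + 2.95×55.845 + 2×40.078 + 8×28.085 + 24×15.999 + 2×1.008 = 905.396 g/mol.
Mass of H per formula unit: 2 × 1.008 = 2.016 g.
Weight fraction H = 2.016 / 905.396 = 0.0022.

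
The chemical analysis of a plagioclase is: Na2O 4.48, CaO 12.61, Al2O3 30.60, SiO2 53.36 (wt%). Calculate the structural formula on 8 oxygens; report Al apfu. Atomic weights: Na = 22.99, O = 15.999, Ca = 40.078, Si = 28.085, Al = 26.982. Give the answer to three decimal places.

1.615 Al apfu

Na2O: 4.48/61.979 = 0.07228 mol → 0.14456 mol Na, 0.07228 mol O.
CaO: 12.61/56.077 = 0.22487 mol → 0.22487 mol Ca, 0.22487 mol O.
Al2O3: 30.60/101.961 = 0.30011 mol → 0.60022 mol Al, 0.90033 mol O.
SiO2: 53.36/60.083 = 0.88810 mol → 0.88810 mol Si, 1.77620 mol O.
Total oxygen = 2.97368 mol. Normalization factor = 8/2.97368 = 2.69027.
Al per 8 O = 0.60022 × 2.69027 = 1.615.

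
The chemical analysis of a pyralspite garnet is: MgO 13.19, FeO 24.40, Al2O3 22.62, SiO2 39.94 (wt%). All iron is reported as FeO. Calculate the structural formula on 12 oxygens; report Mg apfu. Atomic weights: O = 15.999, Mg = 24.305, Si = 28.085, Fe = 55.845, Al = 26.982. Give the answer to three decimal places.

1.475 Mg apfu

MgO (M=40.304): mol = 0.32726; Mg = 0.32726, O = 0.32726.
FeO (M=71.844): mol = 0.33962; Fe = 0.33962, O = 0.33962.
Al2O3 (M=101.961): mol = 0.22185; Al = 0.44370, O = 0.66555.
SiO2 (M=60.083): mol = 0.66475; Si = 0.66475, O = 1.32950.
ΣO = 2.66193; factor = 12/ΣO = 4.50801.
Mg apfu = 0.32726 × 4.50801 = 1.475.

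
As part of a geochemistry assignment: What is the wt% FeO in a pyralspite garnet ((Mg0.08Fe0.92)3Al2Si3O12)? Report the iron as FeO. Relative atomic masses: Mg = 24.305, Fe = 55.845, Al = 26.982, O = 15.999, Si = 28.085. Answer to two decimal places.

M((Mg0.08Fe0.92)3Al2Si3O12) = 490.172 g/mol; M(FeO) = 71.844 g/mol.
Moles FeO per formula unit = 2.76 Fe ÷ 1 = 2.7600.
FeO fraction = (2.7600 × 71.844) / 490.172 = 198.289/490.172 = 0.4045.

40.45 wt%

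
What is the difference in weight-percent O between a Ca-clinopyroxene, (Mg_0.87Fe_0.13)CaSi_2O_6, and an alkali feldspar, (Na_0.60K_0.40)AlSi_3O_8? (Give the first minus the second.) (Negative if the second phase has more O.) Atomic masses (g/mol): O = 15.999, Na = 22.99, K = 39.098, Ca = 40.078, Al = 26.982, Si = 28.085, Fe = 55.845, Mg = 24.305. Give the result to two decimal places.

-4.13 percentage points

O in (Mg_0.87Fe_0.13)CaSi_2O_6: molar mass 220.647 g/mol; 6×15.999 = 95.994 g → 43.51 wt%.
O in (Na_0.60K_0.40)AlSi_3O_8: molar mass 268.662 g/mol; 8×15.999 = 127.992 g → 47.64 wt%.
Difference = 43.51 − 47.64 = -4.13 percentage points.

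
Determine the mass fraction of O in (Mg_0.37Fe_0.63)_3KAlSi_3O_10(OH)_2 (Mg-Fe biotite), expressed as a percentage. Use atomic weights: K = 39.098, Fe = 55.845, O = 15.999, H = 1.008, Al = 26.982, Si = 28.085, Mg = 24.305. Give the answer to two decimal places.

40.26 mass %

Molar mass of (Mg_0.37Fe_0.63)_3KAlSi_3O_10(OH)_2: 1.11*24.305 + 1.89*55.845 + 1*39.098 + 1*26.982 + 3*28.085 + 12*15.999 + 2*1.008 = 476.865 g/mol.
Mass of O per formula unit: 12 × 15.999 = 191.988 g.
Weight fraction O = 191.988 / 476.865 = 0.4026.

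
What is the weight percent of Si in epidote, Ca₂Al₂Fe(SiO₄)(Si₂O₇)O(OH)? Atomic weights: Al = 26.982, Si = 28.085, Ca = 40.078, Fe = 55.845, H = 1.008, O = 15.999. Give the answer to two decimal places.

17.44 wt%

Molar mass of Ca₂Al₂Fe(SiO₄)(Si₂O₇)O(OH): 2×40.078 + 2×26.982 + 1×55.845 + 3×28.085 + 13×15.999 + 1×1.008 = 483.215 g/mol.
Mass of Si per formula unit: 3 × 28.085 = 84.255 g.
Weight fraction Si = 84.255 / 483.215 = 0.1744.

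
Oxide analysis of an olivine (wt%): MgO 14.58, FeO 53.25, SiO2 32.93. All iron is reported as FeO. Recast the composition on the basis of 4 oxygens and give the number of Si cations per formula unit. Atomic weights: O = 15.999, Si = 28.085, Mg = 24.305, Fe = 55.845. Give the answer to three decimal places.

14.58 wt% MgO ÷ 40.304 g/mol = 0.36175 mol, giving 0.36175 Mg and 0.36175 O.
53.25 wt% FeO ÷ 71.844 g/mol = 0.74119 mol, giving 0.74119 Fe and 0.74119 O.
32.93 wt% SiO2 ÷ 60.083 g/mol = 0.54808 mol, giving 0.54808 Si and 1.09616 O.
Oxygen sums to 2.19910; scaling by 4/2.19910 = 1.81893 puts the formula on 4 O.
Si: 0.54808 × 1.81893 = 0.997 atoms per formula unit.

0.997 Si apfu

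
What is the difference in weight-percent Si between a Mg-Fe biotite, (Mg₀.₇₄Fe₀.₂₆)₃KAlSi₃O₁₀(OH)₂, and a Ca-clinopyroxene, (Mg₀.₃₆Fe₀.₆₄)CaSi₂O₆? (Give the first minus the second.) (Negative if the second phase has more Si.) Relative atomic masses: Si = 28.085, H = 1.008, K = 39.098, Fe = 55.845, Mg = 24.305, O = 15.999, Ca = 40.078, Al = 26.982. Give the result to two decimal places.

-4.66 percentage points

M((Mg₀.₇₄Fe₀.₂₆)₃KAlSi₃O₁₀(OH)₂) = 441.855 g/mol, so wt% Si = 84.255/441.855 × 100 = 19.07%.
M((Mg₀.₃₆Fe₀.₆₄)CaSi₂O₆) = 236.733 g/mol, so wt% Si = 56.170/236.733 × 100 = 23.73%.
19.07 − 23.73 = -4.66 pp.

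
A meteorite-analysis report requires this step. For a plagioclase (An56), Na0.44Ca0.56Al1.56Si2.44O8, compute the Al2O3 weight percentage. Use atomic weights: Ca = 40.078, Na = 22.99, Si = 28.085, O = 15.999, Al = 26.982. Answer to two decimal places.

29.33 wt%

Formula mass = 271.171 g/mol.
1.56 Al → 0.7800 mol Al2O3 per formula unit; M(Al2O3) = 101.961, so Al2O3 mass = 79.530 g.
79.530/271.171 × 100 = 29.33 wt%.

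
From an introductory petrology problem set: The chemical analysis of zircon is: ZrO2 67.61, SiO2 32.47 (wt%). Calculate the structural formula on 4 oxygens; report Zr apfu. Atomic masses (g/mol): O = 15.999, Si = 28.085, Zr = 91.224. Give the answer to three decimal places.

ZrO2: 67.61/123.222 = 0.54868 mol → 0.54868 mol Zr, 1.09736 mol O.
SiO2: 32.47/60.083 = 0.54042 mol → 0.54042 mol Si, 1.08084 mol O.
Total oxygen = 2.17820 mol. Normalization factor = 4/2.17820 = 1.83638.
Zr per 4 O = 0.54868 × 1.83638 = 1.008.

1.008 Zr apfu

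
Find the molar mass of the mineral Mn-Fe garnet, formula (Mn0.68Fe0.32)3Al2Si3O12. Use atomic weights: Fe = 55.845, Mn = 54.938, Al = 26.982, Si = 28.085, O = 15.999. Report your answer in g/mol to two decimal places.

Mn: 2.04 × 54.938 = 112.0735
Fe: 0.96 × 55.845 = 53.6112
Al: 2 × 26.982 = 53.9640
Si: 3 × 28.085 = 84.2550
O: 12 × 15.999 = 191.9880
Summing the contributions gives the formula mass.

495.89 g/mol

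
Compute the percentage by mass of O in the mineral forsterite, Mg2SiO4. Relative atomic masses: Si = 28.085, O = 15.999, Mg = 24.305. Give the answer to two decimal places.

45.49 mass %

M(Mg2SiO4) = 140.691 g/mol.
O contributes 4 × 15.999 = 63.996 g per mole.
63.996/140.691 = 0.4549 → 45.49%.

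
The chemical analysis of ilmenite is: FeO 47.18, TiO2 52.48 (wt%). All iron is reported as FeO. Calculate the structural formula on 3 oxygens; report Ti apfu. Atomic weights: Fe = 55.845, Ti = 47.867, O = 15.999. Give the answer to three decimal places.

47.18 wt% FeO ÷ 71.844 g/mol = 0.65670 mol, giving 0.65670 Fe and 0.65670 O.
52.48 wt% TiO2 ÷ 79.865 g/mol = 0.65711 mol, giving 0.65711 Ti and 1.31422 O.
Oxygen sums to 1.97092; scaling by 3/1.97092 = 1.52213 puts the formula on 3 O.
Ti: 0.65711 × 1.52213 = 1.000 atoms per formula unit.

1.000 Ti apfu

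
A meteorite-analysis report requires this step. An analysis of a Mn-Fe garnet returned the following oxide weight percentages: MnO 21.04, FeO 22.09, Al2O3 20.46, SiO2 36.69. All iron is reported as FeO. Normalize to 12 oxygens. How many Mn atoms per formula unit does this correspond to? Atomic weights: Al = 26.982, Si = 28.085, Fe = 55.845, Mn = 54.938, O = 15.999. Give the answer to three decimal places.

1.466 Mn apfu

21.04 wt% MnO ÷ 70.937 g/mol = 0.29660 mol, giving 0.29660 Mn and 0.29660 O.
22.09 wt% FeO ÷ 71.844 g/mol = 0.30747 mol, giving 0.30747 Fe and 0.30747 O.
20.46 wt% Al2O3 ÷ 101.961 g/mol = 0.20066 mol, giving 0.40132 Al and 0.60198 O.
36.69 wt% SiO2 ÷ 60.083 g/mol = 0.61066 mol, giving 0.61066 Si and 1.22132 O.
Oxygen sums to 2.42737; scaling by 12/2.42737 = 4.94362 puts the formula on 12 O.
Mn: 0.29660 × 4.94362 = 1.466 atoms per formula unit.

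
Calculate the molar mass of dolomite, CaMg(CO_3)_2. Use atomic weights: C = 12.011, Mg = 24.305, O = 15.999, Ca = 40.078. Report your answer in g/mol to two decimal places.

The formula mass is the sum 1×40.078 + 1×24.305 + 2×12.011 + 6×15.999.

184.40 g/mol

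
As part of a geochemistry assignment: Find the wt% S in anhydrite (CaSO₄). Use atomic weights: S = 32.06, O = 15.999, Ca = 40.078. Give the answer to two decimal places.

23.55 wt%

M(CaSO₄) = 136.134 g/mol.
S contributes 1 × 32.06 = 32.060 g per mole.
32.060/136.134 = 0.2355 → 23.55%.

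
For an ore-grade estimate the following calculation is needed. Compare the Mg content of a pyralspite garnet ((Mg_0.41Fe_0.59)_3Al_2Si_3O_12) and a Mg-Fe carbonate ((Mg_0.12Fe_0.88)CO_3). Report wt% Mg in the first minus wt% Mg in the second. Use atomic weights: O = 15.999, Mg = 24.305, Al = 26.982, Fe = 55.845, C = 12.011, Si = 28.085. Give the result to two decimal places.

3.91 percentage points

First mineral: 29.895 g Mg in 458.948 g formula = 6.51 wt% Mg.
Second mineral: 2.917 g Mg in 112.068 g formula = 2.60 wt% Mg.
6.51% − 2.60% gives a difference of 3.91 percentage points.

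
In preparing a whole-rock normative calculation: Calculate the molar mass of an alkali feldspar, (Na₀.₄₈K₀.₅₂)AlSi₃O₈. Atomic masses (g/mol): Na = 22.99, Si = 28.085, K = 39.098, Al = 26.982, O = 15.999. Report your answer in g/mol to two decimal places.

270.60 g/mol

The formula mass is the sum 0.48×22.99 + 0.52×39.098 + 1×26.982 + 3×28.085 + 8×15.999.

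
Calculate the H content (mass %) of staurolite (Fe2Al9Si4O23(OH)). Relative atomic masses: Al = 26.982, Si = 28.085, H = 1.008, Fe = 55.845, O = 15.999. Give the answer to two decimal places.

M(Fe2Al9Si4O23(OH)) = 851.852 g/mol.
H contributes 1 × 1.008 = 1.008 g per mole.
1.008/851.852 = 0.0012 → 0.12%.

0.12 mass %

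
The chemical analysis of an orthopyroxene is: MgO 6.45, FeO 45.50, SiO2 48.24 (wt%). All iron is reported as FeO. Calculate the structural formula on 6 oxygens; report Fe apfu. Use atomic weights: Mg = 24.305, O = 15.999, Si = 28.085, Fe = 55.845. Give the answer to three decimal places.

1.584 Fe apfu

MgO: 6.45/40.304 = 0.16003 mol → 0.16003 mol Mg, 0.16003 mol O.
FeO: 45.50/71.844 = 0.63332 mol → 0.63332 mol Fe, 0.63332 mol O.
SiO2: 48.24/60.083 = 0.80289 mol → 0.80289 mol Si, 1.60578 mol O.
Total oxygen = 2.39913 mol. Normalization factor = 6/2.39913 = 2.50091.
Fe per 6 O = 0.63332 × 2.50091 = 1.584.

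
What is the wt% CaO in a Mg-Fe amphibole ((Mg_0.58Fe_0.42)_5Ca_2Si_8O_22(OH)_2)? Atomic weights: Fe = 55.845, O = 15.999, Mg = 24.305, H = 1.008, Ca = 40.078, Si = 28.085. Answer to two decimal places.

12.77 wt%

Formula mass = 878.587 g/mol.
2 Ca → 2.0000 mol CaO per formula unit; M(CaO) = 56.077, so CaO mass = 112.154 g.
112.154/878.587 × 100 = 12.77 wt%.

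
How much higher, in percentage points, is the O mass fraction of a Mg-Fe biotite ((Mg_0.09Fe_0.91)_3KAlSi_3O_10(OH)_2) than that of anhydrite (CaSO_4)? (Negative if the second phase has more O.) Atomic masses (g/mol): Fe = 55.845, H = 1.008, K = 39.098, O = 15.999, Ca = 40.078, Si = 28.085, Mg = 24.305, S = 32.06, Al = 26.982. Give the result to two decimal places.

M((Mg_0.09Fe_0.91)_3KAlSi_3O_10(OH)_2) = 503.358 g/mol, so wt% O = 191.988/503.358 × 100 = 38.14%.
M(CaSO_4) = 136.134 g/mol, so wt% O = 63.996/136.134 × 100 = 47.01%.
38.14 − 47.01 = -8.87 pp.

-8.87 percentage points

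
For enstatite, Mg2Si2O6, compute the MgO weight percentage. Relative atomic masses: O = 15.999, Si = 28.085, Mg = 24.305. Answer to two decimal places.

M(Mg2Si2O6) = 200.774 g/mol; M(MgO) = 40.304 g/mol.
Moles MgO per formula unit = 2 Mg ÷ 1 = 2.0000.
MgO fraction = (2.0000 × 40.304) / 200.774 = 80.608/200.774 = 0.4015.

40.15 wt%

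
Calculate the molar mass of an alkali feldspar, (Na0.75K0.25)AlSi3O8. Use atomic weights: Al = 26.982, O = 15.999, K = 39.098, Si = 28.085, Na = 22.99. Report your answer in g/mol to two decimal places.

266.25 g/mol

The formula mass is the sum 0.75×22.99 + 0.25×39.098 + 1×26.982 + 3×28.085 + 8×15.999.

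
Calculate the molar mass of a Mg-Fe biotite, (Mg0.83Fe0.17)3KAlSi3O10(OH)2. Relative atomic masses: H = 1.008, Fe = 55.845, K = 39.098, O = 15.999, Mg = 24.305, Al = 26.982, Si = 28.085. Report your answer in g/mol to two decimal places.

433.34 g/mol

M = 2.49*24.305 + 0.51*55.845 + 1*39.098 + 1*26.982 + 3*28.085 + 12*15.999 + 2*1.008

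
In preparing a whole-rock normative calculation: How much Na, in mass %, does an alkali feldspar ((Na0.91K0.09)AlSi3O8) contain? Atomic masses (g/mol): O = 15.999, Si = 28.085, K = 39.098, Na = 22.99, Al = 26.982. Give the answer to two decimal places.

Molar mass of (Na0.91K0.09)AlSi3O8: 0.91×22.99 + 0.09×39.098 + 1×26.982 + 3×28.085 + 8×15.999 = 263.669 g/mol.
Mass of Na per formula unit: 0.91 × 22.99 = 20.921 g.
Weight fraction Na = 20.921 / 263.669 = 0.0793.

7.93 mass %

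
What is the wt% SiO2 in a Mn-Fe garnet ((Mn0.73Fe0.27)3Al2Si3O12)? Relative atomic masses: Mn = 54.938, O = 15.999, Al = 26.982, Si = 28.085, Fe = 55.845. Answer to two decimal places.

Formula mass = 495.756 g/mol.
3 Si → 3.0000 mol SiO2 per formula unit; M(SiO2) = 60.083, so SiO2 mass = 180.249 g.
180.249/495.756 × 100 = 36.36 wt%.

36.36 wt%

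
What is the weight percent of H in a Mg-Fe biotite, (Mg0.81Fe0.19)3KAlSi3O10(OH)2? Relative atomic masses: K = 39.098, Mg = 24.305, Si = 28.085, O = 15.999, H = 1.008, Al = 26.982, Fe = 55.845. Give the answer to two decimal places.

0.46 wt%

Formula mass = 2.43·24.305 + 0.57·55.845 + 1·39.098 + 1·26.982 + 3·28.085 + 12·15.999 + 2·1.008 = 435.232 g/mol, of which 2.016 g is H.
So H makes up 2.016/435.232 = 0.0046 of the mass, i.e. 0.46%.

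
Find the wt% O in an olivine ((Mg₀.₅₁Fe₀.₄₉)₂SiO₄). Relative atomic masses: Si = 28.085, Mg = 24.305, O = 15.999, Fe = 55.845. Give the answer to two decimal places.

37.29 wt%

Molar mass of (Mg₀.₅₁Fe₀.₄₉)₂SiO₄: 1.02·24.305 + 0.98·55.845 + 1·28.085 + 4·15.999 = 171.600 g/mol.
Mass of O per formula unit: 4 × 15.999 = 63.996 g.
Weight fraction O = 63.996 / 171.600 = 0.3729.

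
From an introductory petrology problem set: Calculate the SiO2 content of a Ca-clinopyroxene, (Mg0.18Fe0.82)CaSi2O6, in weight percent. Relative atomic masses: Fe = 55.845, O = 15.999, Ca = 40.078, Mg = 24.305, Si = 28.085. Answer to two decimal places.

M((Mg0.18Fe0.82)CaSi2O6) = 242.410 g/mol; M(SiO2) = 60.083 g/mol.
Moles SiO2 per formula unit = 2 Si ÷ 1 = 2.0000.
SiO2 fraction = (2.0000 × 60.083) / 242.410 = 120.166/242.410 = 0.4957.

49.57 wt%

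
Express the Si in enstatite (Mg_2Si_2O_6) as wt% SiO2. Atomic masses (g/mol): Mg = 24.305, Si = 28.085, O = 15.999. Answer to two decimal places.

Formula mass = 200.774 g/mol.
2 Si → 2.0000 mol SiO2 per formula unit; M(SiO2) = 60.083, so SiO2 mass = 120.166 g.
120.166/200.774 × 100 = 59.85 wt%.

59.85 wt%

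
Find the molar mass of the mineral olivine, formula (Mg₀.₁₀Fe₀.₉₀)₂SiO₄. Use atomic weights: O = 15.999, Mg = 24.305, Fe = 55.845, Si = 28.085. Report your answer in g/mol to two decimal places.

M = 0.20*24.305 + 1.80*55.845 + 1*28.085 + 4*15.999

197.46 g/mol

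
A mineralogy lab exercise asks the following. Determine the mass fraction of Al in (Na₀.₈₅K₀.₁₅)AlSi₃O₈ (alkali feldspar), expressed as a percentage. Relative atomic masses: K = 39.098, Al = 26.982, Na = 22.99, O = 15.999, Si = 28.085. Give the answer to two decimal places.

10.20 wt%

Molar mass of (Na₀.₈₅K₀.₁₅)AlSi₃O₈: 0.85·22.99 + 0.15·39.098 + 1·26.982 + 3·28.085 + 8·15.999 = 264.635 g/mol.
Mass of Al per formula unit: 1 × 26.982 = 26.982 g.
Weight fraction Al = 26.982 / 264.635 = 0.1020.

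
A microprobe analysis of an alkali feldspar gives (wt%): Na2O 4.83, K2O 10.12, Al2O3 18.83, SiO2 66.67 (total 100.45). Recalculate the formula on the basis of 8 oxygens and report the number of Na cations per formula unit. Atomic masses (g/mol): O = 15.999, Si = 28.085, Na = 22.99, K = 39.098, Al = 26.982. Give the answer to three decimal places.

0.421 Na apfu

4.83 wt% Na2O ÷ 61.979 g/mol = 0.07793 mol, giving 0.15586 Na and 0.07793 O.
10.12 wt% K2O ÷ 94.195 g/mol = 0.10744 mol, giving 0.21488 K and 0.10744 O.
18.83 wt% Al2O3 ÷ 101.961 g/mol = 0.18468 mol, giving 0.36936 Al and 0.55404 O.
66.67 wt% SiO2 ÷ 60.083 g/mol = 1.10963 mol, giving 1.10963 Si and 2.21926 O.
Oxygen sums to 2.95867; scaling by 8/2.95867 = 2.70392 puts the formula on 8 O.
Na: 0.15586 × 2.70392 = 0.421 atoms per formula unit.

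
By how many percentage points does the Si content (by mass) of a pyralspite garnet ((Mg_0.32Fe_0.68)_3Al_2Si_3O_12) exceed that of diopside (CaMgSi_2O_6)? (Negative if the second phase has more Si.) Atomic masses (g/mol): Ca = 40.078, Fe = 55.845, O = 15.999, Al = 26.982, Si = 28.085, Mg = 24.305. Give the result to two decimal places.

-7.92 percentage points

Si in (Mg_0.32Fe_0.68)_3Al_2Si_3O_12: molar mass 467.464 g/mol; 3×28.085 = 84.255 g → 18.02 wt%.
Si in CaMgSi_2O_6: molar mass 216.547 g/mol; 2×28.085 = 56.170 g → 25.94 wt%.
Difference = 18.02 − 25.94 = -7.92 percentage points.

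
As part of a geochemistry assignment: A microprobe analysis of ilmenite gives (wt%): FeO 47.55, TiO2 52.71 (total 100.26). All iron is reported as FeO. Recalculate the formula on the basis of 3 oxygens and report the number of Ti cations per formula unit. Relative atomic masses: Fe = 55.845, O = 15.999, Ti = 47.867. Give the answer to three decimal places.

FeO: 47.55/71.844 = 0.66185 mol → 0.66185 mol Fe, 0.66185 mol O.
TiO2: 52.71/79.865 = 0.65999 mol → 0.65999 mol Ti, 1.31998 mol O.
Total oxygen = 1.98183 mol. Normalization factor = 3/1.98183 = 1.51375.
Ti per 3 O = 0.65999 × 1.51375 = 0.999.

0.999 Ti apfu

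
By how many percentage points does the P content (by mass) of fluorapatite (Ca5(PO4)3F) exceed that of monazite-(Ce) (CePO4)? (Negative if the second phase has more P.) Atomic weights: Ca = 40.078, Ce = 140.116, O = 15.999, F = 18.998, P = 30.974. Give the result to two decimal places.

5.25 percentage points

M(Ca5(PO4)3F) = 504.298 g/mol, so wt% P = 92.922/504.298 × 100 = 18.43%.
M(CePO4) = 235.086 g/mol, so wt% P = 30.974/235.086 × 100 = 13.18%.
18.43 − 13.18 = 5.25 pp.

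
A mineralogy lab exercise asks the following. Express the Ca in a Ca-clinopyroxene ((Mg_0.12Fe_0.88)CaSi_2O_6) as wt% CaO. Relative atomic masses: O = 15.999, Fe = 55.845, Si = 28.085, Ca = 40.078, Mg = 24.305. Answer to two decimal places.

Molar mass of (Mg_0.12Fe_0.88)CaSi_2O_6 = 0.12*24.305 + 0.88*55.845 + 1*40.078 + 2*28.085 + 6*15.999 = 244.302 g/mol.
Each formula unit contains 1 Ca, equivalent to 1/1 = 1.0000 mol CaO.
M(CaO) = 1×40.078 + 1×15.999 = 56.077 g/mol.
Mass of CaO per formula unit = 1.0000 × 56.077 = 56.077 g.
CaO wt% = 56.077 / 244.302 × 100 = 22.95%.

22.95 wt%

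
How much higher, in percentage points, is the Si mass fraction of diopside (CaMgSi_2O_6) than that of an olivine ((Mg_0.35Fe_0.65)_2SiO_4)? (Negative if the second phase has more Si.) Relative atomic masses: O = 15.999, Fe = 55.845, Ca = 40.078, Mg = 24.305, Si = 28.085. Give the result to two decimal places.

Si in CaMgSi_2O_6: molar mass 216.547 g/mol; 2×28.085 = 56.170 g → 25.94 wt%.
Si in (Mg_0.35Fe_0.65)_2SiO_4: molar mass 181.693 g/mol; 1×28.085 = 28.085 g → 15.46 wt%.
Difference = 25.94 − 15.46 = 10.48 percentage points.

10.48 percentage points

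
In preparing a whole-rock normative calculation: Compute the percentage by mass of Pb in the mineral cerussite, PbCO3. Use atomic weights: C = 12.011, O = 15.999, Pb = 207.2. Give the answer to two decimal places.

77.54 wt%

M(PbCO3) = 267.208 g/mol.
Pb contributes 1 × 207.2 = 207.200 g per mole.
207.200/267.208 = 0.7754 → 77.54%.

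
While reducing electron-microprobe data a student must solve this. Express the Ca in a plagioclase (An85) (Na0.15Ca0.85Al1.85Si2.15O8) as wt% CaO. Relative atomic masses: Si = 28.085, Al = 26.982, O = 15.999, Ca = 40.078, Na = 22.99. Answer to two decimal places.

M(Na0.15Ca0.85Al1.85Si2.15O8) = 275.806 g/mol; M(CaO) = 56.077 g/mol.
Moles CaO per formula unit = 0.85 Ca ÷ 1 = 0.8500.
CaO fraction = (0.8500 × 56.077) / 275.806 = 47.665/275.806 = 0.1728.

17.28 wt%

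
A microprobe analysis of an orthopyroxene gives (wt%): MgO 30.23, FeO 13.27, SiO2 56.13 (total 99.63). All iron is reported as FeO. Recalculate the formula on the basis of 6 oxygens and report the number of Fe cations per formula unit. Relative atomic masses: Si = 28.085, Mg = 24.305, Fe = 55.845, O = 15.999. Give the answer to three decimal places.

0.395 Fe apfu

MgO (M=40.304): mol = 0.75005; Mg = 0.75005, O = 0.75005.
FeO (M=71.844): mol = 0.18471; Fe = 0.18471, O = 0.18471.
SiO2 (M=60.083): mol = 0.93421; Si = 0.93421, O = 1.86842.
ΣO = 2.80318; factor = 6/ΣO = 2.14043.
Fe apfu = 0.18471 × 2.14043 = 0.395.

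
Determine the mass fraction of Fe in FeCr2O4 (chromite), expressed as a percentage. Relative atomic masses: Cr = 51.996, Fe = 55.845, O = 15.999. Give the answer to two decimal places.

Molar mass of FeCr2O4: 1·55.845 + 2·51.996 + 4·15.999 = 223.833 g/mol.
Mass of Fe per formula unit: 1 × 55.845 = 55.845 g.
Weight fraction Fe = 55.845 / 223.833 = 0.2495.

24.95 mass %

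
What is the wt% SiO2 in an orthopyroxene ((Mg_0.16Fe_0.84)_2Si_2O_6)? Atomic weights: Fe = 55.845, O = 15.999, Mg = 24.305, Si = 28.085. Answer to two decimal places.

47.35 wt%

Formula mass = 253.761 g/mol.
2 Si → 2.0000 mol SiO2 per formula unit; M(SiO2) = 60.083, so SiO2 mass = 120.166 g.
120.166/253.761 × 100 = 47.35 wt%.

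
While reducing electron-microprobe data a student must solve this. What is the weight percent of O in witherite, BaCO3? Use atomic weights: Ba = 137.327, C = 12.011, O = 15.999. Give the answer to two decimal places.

Formula mass = 1·137.327 + 1·12.011 + 3·15.999 = 197.335 g/mol, of which 47.997 g is O.
So O makes up 47.997/197.335 = 0.2432 of the mass, i.e. 24.32%.

24.32 wt%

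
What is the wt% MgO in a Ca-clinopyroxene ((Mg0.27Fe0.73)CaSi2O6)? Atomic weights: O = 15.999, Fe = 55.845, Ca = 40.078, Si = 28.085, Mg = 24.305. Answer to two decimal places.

4.54 wt%

Molar mass of (Mg0.27Fe0.73)CaSi2O6 = 0.27·24.305 + 0.73·55.845 + 1·40.078 + 2·28.085 + 6·15.999 = 239.571 g/mol.
Each formula unit contains 0.27 Mg, equivalent to 0.27/1 = 0.2700 mol MgO.
M(MgO) = 1×24.305 + 1×15.999 = 40.304 g/mol.
Mass of MgO per formula unit = 0.2700 × 40.304 = 10.882 g.
MgO wt% = 10.882 / 239.571 × 100 = 4.54%.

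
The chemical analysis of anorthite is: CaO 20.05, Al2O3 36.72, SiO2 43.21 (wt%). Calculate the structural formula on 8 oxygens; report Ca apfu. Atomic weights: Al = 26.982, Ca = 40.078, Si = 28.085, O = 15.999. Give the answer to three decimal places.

CaO (M=56.077): mol = 0.35754; Ca = 0.35754, O = 0.35754.
Al2O3 (M=101.961): mol = 0.36014; Al = 0.72028, O = 1.08042.
SiO2 (M=60.083): mol = 0.71917; Si = 0.71917, O = 1.43834.
ΣO = 2.87630; factor = 8/ΣO = 2.78135.
Ca apfu = 0.35754 × 2.78135 = 0.994.

0.994 Ca apfu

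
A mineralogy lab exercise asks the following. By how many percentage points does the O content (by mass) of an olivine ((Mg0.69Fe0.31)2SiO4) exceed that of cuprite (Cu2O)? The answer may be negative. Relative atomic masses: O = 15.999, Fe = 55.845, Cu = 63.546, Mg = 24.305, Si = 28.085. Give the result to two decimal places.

28.76 percentage points

First mineral: 63.996 g O in 160.246 g formula = 39.94 wt% O.
Second mineral: 15.999 g O in 143.091 g formula = 11.18 wt% O.
39.94% − 11.18% gives a difference of 28.76 percentage points.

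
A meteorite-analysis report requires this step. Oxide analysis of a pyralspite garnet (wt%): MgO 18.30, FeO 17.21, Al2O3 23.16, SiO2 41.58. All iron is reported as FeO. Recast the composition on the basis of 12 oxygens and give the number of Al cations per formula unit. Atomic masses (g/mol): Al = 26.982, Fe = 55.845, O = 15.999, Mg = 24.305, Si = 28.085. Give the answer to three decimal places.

1.976 Al apfu

MgO (M=40.304): mol = 0.45405; Mg = 0.45405, O = 0.45405.
FeO (M=71.844): mol = 0.23955; Fe = 0.23955, O = 0.23955.
Al2O3 (M=101.961): mol = 0.22715; Al = 0.45430, O = 0.68145.
SiO2 (M=60.083): mol = 0.69204; Si = 0.69204, O = 1.38408.
ΣO = 2.75913; factor = 12/ΣO = 4.34920.
Al apfu = 0.45430 × 4.34920 = 1.976.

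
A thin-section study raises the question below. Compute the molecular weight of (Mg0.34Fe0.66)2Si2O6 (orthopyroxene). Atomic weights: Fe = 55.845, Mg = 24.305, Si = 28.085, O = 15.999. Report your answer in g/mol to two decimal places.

242.41 g/mol

Mg: 0.68 × 24.305 = 16.5274
Fe: 1.32 × 55.845 = 73.7154
Si: 2 × 28.085 = 56.1700
O: 6 × 15.999 = 95.9940
Summing the contributions gives the formula mass.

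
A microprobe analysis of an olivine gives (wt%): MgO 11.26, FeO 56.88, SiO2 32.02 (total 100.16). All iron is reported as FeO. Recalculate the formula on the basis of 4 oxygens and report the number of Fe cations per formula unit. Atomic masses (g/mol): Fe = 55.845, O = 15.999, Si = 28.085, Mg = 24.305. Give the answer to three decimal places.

MgO (M=40.304): mol = 0.27938; Mg = 0.27938, O = 0.27938.
FeO (M=71.844): mol = 0.79172; Fe = 0.79172, O = 0.79172.
SiO2 (M=60.083): mol = 0.53293; Si = 0.53293, O = 1.06586.
ΣO = 2.13696; factor = 4/ΣO = 1.87182.
Fe apfu = 0.79172 × 1.87182 = 1.482.

1.482 Fe apfu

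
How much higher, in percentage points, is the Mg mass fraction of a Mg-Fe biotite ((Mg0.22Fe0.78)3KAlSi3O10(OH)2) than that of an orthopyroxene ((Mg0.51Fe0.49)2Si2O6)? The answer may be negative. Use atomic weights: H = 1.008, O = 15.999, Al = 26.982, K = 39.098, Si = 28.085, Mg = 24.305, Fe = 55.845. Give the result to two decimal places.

-7.43 percentage points

First mineral: 16.041 g Mg in 491.058 g formula = 3.27 wt% Mg.
Second mineral: 24.791 g Mg in 231.683 g formula = 10.70 wt% Mg.
3.27% − 10.70% gives a difference of -7.43 percentage points.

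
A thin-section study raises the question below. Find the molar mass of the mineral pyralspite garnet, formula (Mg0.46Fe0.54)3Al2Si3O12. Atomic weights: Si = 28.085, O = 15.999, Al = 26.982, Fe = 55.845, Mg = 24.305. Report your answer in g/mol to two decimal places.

454.22 g/mol

Mg: 1.38 × 24.305 = 33.5409
Fe: 1.62 × 55.845 = 90.4689
Al: 2 × 26.982 = 53.9640
Si: 3 × 28.085 = 84.2550
O: 12 × 15.999 = 191.9880
Summing the contributions gives the formula mass.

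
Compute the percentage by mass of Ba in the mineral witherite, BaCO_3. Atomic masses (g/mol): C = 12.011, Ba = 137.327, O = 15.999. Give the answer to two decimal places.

69.59 mass %

Formula mass = 1*137.327 + 1*12.011 + 3*15.999 = 197.335 g/mol, of which 137.327 g is Ba.
So Ba makes up 137.327/197.335 = 0.6959 of the mass, i.e. 69.59%.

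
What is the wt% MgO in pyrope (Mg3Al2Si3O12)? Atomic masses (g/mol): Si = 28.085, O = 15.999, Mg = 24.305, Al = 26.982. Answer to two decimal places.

Formula mass = 403.122 g/mol.
3 Mg → 3.0000 mol MgO per formula unit; M(MgO) = 40.304, so MgO mass = 120.912 g.
120.912/403.122 × 100 = 29.99 wt%.

29.99 wt%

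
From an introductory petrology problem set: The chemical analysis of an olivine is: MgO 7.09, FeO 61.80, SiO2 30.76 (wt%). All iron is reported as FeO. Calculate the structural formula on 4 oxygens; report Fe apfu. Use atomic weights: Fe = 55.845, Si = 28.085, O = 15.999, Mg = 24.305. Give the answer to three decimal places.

MgO (M=40.304): mol = 0.17591; Mg = 0.17591, O = 0.17591.
FeO (M=71.844): mol = 0.86020; Fe = 0.86020, O = 0.86020.
SiO2 (M=60.083): mol = 0.51196; Si = 0.51196, O = 1.02392.
ΣO = 2.06003; factor = 4/ΣO = 1.94172.
Fe apfu = 0.86020 × 1.94172 = 1.670.

1.670 Fe apfu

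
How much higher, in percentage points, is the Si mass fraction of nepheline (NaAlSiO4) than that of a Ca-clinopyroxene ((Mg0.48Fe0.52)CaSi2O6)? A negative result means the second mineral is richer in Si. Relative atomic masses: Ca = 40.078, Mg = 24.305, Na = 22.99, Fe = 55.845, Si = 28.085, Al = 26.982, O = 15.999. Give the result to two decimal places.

M(NaAlSiO4) = 142.053 g/mol, so wt% Si = 28.085/142.053 × 100 = 19.77%.
M((Mg0.48Fe0.52)CaSi2O6) = 232.948 g/mol, so wt% Si = 56.170/232.948 × 100 = 24.11%.
19.77 − 24.11 = -4.34 pp.

-4.34 percentage points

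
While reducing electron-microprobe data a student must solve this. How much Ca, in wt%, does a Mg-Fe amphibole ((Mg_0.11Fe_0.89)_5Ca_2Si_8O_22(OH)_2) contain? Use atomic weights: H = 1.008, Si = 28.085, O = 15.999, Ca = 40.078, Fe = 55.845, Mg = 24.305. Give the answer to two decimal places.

M((Mg_0.11Fe_0.89)_5Ca_2Si_8O_22(OH)_2) = 952.706 g/mol.
Ca contributes 2 × 40.078 = 80.156 g per mole.
80.156/952.706 = 0.0841 → 8.41%.

8.41 wt%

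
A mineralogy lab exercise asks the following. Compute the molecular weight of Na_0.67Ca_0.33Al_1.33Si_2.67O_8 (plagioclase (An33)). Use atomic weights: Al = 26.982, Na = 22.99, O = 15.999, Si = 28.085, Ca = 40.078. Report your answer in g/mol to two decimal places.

267.49 g/mol

M = 0.67(22.99) + 0.33(40.078) + 1.33(26.982) + 2.67(28.085) + 8(15.999)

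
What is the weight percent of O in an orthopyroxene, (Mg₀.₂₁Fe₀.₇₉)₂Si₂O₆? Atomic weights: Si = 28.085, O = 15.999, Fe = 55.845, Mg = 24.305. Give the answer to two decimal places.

M((Mg₀.₂₁Fe₀.₇₉)₂Si₂O₆) = 250.607 g/mol.
O contributes 6 × 15.999 = 95.994 g per mole.
95.994/250.607 = 0.3830 → 38.30%.

38.30 mass %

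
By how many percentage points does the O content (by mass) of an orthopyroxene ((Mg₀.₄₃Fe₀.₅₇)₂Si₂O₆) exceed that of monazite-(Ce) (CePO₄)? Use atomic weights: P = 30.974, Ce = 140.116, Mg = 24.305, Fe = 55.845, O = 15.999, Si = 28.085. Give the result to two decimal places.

O in (Mg₀.₄₃Fe₀.₅₇)₂Si₂O₆: molar mass 236.730 g/mol; 6×15.999 = 95.994 g → 40.55 wt%.
O in CePO₄: molar mass 235.086 g/mol; 4×15.999 = 63.996 g → 27.22 wt%.
Difference = 40.55 − 27.22 = 13.33 percentage points.

13.33 percentage points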